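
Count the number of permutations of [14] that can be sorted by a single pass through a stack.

Stack-sortable permutations are exactly the 231-avoiding ones, counted by C_n; here n = 14.
C_14 = C_13 · 2(2·13+1)/(13+2) = 742900 · 54/15 = 2674440.

2674440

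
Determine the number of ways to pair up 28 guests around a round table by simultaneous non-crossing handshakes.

2674440

Non-crossing handshake pairings of 2n people are counted by C_n; 28 people gives n = 14.
C_14 = C(28,14)/15 = 40116600/15 = 2674440.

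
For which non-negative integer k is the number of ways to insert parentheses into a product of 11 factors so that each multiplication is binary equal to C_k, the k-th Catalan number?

Ways to associate a product of 11 factors correspond to binary trees on 11 leaves, so the count is C_10.

10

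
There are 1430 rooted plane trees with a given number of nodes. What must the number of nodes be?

Rooted ordered trees on m nodes are counted by C_{m−1}, and C_8 = 1430.
So the index is 8, and the number of nodes is 8 + 1 = 9.

9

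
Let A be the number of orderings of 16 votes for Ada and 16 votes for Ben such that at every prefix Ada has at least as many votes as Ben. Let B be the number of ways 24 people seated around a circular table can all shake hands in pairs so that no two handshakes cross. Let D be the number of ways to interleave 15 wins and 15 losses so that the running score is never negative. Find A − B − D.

Ballot sequences with n votes each where one side never trails are Dyck words, counted by C_n; here n = 16. So A = C_16 = 35357670.
With 24 = 2·12 people, non-crossing handshake pairings are non-crossing perfect matchings on a circle, counted by C_12. So B = C_12 = 208012.
Ballot sequences with n votes each where one side never trails are Dyck words, counted by C_n; here n = 15. So D = C_15 = 9694845.
A − B − D = 35357670 − 208012 − 9694845 = 25454813.

25454813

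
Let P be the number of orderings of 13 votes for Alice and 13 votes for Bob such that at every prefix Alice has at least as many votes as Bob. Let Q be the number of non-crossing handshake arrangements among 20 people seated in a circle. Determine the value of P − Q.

Reading a vote for the leader as '(' and for the other as ')' turns such a sequence into a balanced string of 13 pairs, so the count is C_13. So P = C_13 = 742900.
Non-crossing handshake pairings of 2n people are counted by C_n; 20 people gives n = 10. So Q = C_10 = 16796.
P − Q = 742900 − 16796 = 726104.

726104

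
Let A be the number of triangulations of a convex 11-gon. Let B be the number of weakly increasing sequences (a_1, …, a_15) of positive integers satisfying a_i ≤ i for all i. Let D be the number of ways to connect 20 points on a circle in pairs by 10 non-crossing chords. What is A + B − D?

A convex 11-gon is triangulated into 9 triangles, and the number of such triangulations is the Catalan number C_{11−2} = C_9. So A = C_9 = 4862.
Weakly increasing sequences with a_i ≤ i biject with Dyck paths of semilength 15, so there are C_15. So B = C_15 = 9694845.
Non-crossing perfect matchings of 2n points on a circle are counted by C_n; with 20 points, n = 10. So D = C_10 = 16796.
A + B − D = 4862 + 9694845 − 16796 = 9682911.

9682911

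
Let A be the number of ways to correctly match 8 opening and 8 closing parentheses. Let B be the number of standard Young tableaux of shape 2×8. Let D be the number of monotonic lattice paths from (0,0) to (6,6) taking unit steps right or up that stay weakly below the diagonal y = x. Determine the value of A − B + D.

Balanced strings of n pairs of brackets are counted by C_n; here n = 8. So A = C_8 = 1430.
By the hook-length formula (or a Dyck-path bijection), SYT of shape 2×8 number C_8. So B = C_8 = 1430.
Sub-diagonal monotone paths from (0,0) to (6,6) biject with Dyck paths of semilength 6, giving C_6. So D = C_6 = 132.
A − B + D = 1430 − 1430 + 132 = 132.

132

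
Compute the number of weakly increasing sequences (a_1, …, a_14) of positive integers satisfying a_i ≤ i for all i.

2674440

Weakly increasing sequences with a_i ≤ i biject with Dyck paths of semilength 14, so there are C_14.
C_14 = C(28,14)/15 = 40116600/15 = 2674440.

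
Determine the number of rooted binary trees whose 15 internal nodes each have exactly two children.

The number of full binary trees on 15 internal nodes is the Catalan number C_15.
C_15 = 9694845.

9694845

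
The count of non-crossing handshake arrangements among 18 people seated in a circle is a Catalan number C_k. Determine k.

Non-crossing handshake pairings of 2n people are counted by C_n; 18 people gives n = 9.

9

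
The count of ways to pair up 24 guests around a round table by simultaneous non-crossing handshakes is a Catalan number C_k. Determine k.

With 24 = 2·12 people, non-crossing handshake pairings are non-crossing perfect matchings on a circle, counted by C_12.

12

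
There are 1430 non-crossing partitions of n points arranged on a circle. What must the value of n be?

8

Non-crossing partitions of [n] are counted by C_n; 1430 = C_8.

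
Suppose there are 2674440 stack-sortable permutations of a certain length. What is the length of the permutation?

Stack-sortable permutations of [n] are counted by C_n, and C_14 = 2674440.

14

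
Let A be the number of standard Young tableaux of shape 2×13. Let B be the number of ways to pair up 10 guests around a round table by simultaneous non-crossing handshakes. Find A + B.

By the hook-length formula (or a Dyck-path bijection), SYT of shape 2×13 number C_13. So A = C_13 = 742900.
Non-crossing handshake pairings of 2n people are counted by C_n; 10 people gives n = 5. So B = C_5 = 42.
A + B = 742900 + 42 = 742942.

742942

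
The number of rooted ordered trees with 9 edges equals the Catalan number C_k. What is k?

9

Rooted ordered trees with n edges are counted by C_n; here n = 9.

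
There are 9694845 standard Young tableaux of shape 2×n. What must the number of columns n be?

Standard Young tableaux of shape 2×n are counted by C_n. The Catalan number equal to 9694845 is C_15.

15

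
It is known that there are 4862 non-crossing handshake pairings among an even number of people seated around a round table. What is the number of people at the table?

18

Non-crossing handshake pairings of 2n people are counted by C_n; 4862 = C_9.
So n = 9, and there are 2n = 18 people.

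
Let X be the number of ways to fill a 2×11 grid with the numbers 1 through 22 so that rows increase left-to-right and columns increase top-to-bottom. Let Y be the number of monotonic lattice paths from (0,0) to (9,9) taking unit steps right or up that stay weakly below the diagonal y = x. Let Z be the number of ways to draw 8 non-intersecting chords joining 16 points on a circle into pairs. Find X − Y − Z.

52494

Standard Young tableaux of shape 2×n are counted by C_n; here n = 11. So X = C_11 = 58786.
Sub-diagonal monotone paths from (0,0) to (9,9) biject with Dyck paths of semilength 9, giving C_9. So Y = C_9 = 4862.
Non-crossing perfect matchings of 2n points on a circle are counted by C_n; with 16 points, n = 8. So Z = C_8 = 1430.
X − Y − Z = 58786 − 4862 − 1430 = 52494.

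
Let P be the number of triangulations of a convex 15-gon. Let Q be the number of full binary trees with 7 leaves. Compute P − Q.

A convex 15-gon is triangulated into 13 triangles, and the number of such triangulations is the Catalan number C_{15−2} = C_13. So P = C_13 = 742900.
A full binary tree with L leaves has L−1 internal nodes and is counted by C_{L−1}; L = 7 gives C_6. So Q = C_6 = 132.
P − Q = 742900 − 132 = 742768.

742768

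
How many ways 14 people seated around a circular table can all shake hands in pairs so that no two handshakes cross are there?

Non-crossing handshake pairings of 2n people are counted by C_n; 14 people gives n = 7.
C_7 = C(14,7)/8 = 3432/8 = 429.

429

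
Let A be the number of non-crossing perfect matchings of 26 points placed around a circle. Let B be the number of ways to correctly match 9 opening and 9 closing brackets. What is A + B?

747762

Non-crossing perfect matchings of 2n points on a circle are counted by C_n; with 26 points, n = 13. So A = C_13 = 742900.
A balanced arrangement of 9 bracket pairs is a Dyck word of semilength 9, so the count is C_9. So B = C_9 = 4862.
A + B = 742900 + 4862 = 747762.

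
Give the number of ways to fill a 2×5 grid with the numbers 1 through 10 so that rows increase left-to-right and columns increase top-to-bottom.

Standard Young tableaux of shape 2×n are counted by C_n; here n = 5.
C_5 = C(10,5)/6 = 252/6 = 42.

42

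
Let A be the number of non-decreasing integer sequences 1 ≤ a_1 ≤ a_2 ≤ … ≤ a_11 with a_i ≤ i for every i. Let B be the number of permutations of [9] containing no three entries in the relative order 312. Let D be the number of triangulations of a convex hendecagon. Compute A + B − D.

58786

Such sub-staircase sequences of length n are counted by C_n; here n = 11. So A = C_11 = 58786.
For any fixed pattern of length 3, the pattern-avoiding permutations of [9] number C_9. So B = C_9 = 4862.
Triangulations of a convex m-gon are counted by C_{m−2}; with m = 11 this is C_9. So D = C_9 = 4862.
A + B − D = 58786 + 4862 − 4862 = 58786.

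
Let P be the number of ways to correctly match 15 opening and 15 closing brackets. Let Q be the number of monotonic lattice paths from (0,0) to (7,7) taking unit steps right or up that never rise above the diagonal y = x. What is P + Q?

9695274

A balanced arrangement of 15 bracket pairs is a Dyck word of semilength 15, so the count is C_15. So P = C_15 = 9694845.
Sub-diagonal monotone paths from (0,0) to (7,7) biject with Dyck paths of semilength 7, giving C_7. So Q = C_7 = 429.
P + Q = 9694845 + 429 = 9695274.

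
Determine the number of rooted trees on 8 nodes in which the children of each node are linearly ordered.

429

Rooted ordered (plane) trees on m nodes have m−1 edges and are counted by C_{m−1}; m = 8 gives C_7.
C_7 = 429.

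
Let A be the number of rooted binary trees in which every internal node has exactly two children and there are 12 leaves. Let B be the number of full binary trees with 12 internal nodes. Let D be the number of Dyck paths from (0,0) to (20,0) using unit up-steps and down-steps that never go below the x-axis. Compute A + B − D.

250002

Full binary trees with 12 leaves have 12−1 = 11 internal nodes, so there are C_11 of them. So A = C_11 = 58786.
The number of full binary trees on 12 internal nodes is the Catalan number C_12. So B = C_12 = 208012.
Paths of 10 up- and 10 down-steps that never dip below the axis are Dyck paths; their count is C_10. So D = C_10 = 16796.
A + B − D = 58786 + 208012 − 16796 = 250002.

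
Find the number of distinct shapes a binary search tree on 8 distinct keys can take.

Rooted binary trees with 8 nodes (each child slot possibly empty) number C_8.
C_8 = C_7 · 2(2·7+1)/(7+2) = 429 · 30/9 = 1430.

1430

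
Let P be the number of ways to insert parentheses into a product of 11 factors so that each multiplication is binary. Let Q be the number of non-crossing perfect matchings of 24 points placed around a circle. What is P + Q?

Parenthesizations of m factors correspond to full binary trees with m leaves, counted by C_{m−1}; m = 11 gives C_10. So P = C_10 = 16796.
Non-crossing perfect matchings of 2n points on a circle are counted by C_n; with 24 points, n = 12. So Q = C_12 = 208012.
P + Q = 16796 + 208012 = 224808.

224808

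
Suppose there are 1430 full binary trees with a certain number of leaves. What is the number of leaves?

Full binary trees with L leaves are counted by C_{L−1}. The Catalan number equal to 1430 is C_8.
So the index is 8, and the number of leaves is 8 + 1 = 9.

9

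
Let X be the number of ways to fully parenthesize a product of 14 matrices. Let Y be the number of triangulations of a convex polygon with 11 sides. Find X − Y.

Ways to associate a product of 14 factors correspond to binary trees on 14 leaves, so the count is C_13. So X = C_13 = 742900.
A convex 11-gon is triangulated into 9 triangles, and the number of such triangulations is the Catalan number C_{11−2} = C_9. So Y = C_9 = 4862.
X − Y = 742900 − 4862 = 738038.

738038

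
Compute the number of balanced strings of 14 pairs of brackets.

A balanced arrangement of 14 bracket pairs is a Dyck word of semilength 14, so the count is C_14.
C_14 = 2674440.

2674440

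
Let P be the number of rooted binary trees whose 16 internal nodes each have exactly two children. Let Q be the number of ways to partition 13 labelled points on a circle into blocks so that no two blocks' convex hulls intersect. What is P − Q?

34614770

Full binary trees with n internal nodes are counted by C_n; here n = 16. So P = C_16 = 35357670.
The non-crossing partitions of [13] form a lattice of size C_13. So Q = C_13 = 742900.
P − Q = 35357670 − 742900 = 34614770.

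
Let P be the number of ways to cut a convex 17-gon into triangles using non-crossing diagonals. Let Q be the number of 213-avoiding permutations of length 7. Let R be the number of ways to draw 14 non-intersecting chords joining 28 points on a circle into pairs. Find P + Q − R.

7020834

A convex 17-gon is triangulated into 15 triangles, and the number of such triangulations is the Catalan number C_{17−2} = C_15. So P = C_15 = 9694845.
Permutations of [n] avoiding any single length-3 pattern are counted by C_n; here n = 7. So Q = C_7 = 429.
Pairing 28 circle points by 14 non-crossing chords gives C_14 matchings. So R = C_14 = 2674440.
P + Q − R = 9694845 + 429 − 2674440 = 7020834.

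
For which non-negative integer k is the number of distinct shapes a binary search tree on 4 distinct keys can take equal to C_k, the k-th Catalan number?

Binary trees (left/right distinguished) on n nodes are counted by C_n; here n = 4.

4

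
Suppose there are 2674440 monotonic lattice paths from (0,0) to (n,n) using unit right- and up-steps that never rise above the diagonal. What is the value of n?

Such diagonal-avoiding paths in an n×n grid are counted by C_n; 2674440 = C_14.

14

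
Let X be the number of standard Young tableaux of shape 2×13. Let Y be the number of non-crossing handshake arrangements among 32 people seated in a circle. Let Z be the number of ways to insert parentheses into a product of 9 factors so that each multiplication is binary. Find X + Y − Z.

By the hook-length formula (or a Dyck-path bijection), SYT of shape 2×13 number C_13. So X = C_13 = 742900.
Non-crossing handshake pairings of 2n people are counted by C_n; 32 people gives n = 16. So Y = C_16 = 35357670.
Ways to associate a product of 9 factors correspond to binary trees on 9 leaves, so the count is C_8. So Z = C_8 = 1430.
X + Y − Z = 742900 + 35357670 − 1430 = 36099140.

36099140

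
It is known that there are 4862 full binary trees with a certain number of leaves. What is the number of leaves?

Full binary trees with L leaves are counted by C_{L−1}; 4862 = C_9.
So the index is 9, and the number of leaves is 9 + 1 = 10.

10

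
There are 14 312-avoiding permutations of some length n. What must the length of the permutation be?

4

Permutations of [n] avoiding a fixed length-3 pattern are counted by C_n; 14 = C_4.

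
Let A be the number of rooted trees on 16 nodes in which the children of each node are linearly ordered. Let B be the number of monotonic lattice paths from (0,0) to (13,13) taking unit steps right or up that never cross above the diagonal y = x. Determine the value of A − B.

Rooted ordered (plane) trees on m nodes have m−1 edges and are counted by C_{m−1}; m = 16 gives C_15. So A = C_15 = 9694845.
Sub-diagonal monotone paths from (0,0) to (13,13) biject with Dyck paths of semilength 13, giving C_13. So B = C_13 = 742900.
A − B = 9694845 − 742900 = 8951945.

8951945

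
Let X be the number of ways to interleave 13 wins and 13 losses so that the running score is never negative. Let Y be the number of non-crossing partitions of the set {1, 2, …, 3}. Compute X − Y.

Reading a vote for the leader as '(' and for the other as ')' turns such a sequence into a balanced string of 13 pairs, so the count is C_13. So X = C_13 = 742900.
The non-crossing partitions of [3] form a lattice of size C_3. So Y = C_3 = 5.
X − Y = 742900 − 5 = 742895.

742895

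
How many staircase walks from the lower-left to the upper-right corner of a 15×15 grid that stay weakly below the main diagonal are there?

9694845

Sub-diagonal monotone paths from (0,0) to (15,15) biject with Dyck paths of semilength 15, giving C_15.
C_15 = C(30,15)/16 = 155117520/16 = 9694845.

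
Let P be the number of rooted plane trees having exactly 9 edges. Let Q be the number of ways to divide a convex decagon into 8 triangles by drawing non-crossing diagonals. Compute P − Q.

Rooted ordered trees with n edges are counted by C_n; here n = 9. So P = C_9 = 4862.
A convex 10-gon is triangulated into 8 triangles, and the number of such triangulations is the Catalan number C_{10−2} = C_8. So Q = C_8 = 1430.
P − Q = 4862 − 1430 = 3432.

3432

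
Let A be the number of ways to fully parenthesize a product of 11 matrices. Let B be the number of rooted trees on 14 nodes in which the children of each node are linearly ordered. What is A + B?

759696

Parenthesizations of m factors correspond to full binary trees with m leaves, counted by C_{m−1}; m = 11 gives C_10. So A = C_10 = 16796.
A rooted plane tree on 14 nodes has 13 edges, and such trees are counted by C_13. So B = C_13 = 742900.
A + B = 16796 + 742900 = 759696.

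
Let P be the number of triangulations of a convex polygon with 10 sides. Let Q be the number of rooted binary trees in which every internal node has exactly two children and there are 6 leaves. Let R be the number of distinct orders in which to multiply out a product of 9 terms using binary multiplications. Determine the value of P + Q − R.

42

Triangulations of a convex m-gon are counted by C_{m−2}; with m = 10 this is C_8. So P = C_8 = 1430.
A full binary tree with L leaves has L−1 internal nodes and is counted by C_{L−1}; L = 6 gives C_5. So Q = C_5 = 42.
Ways to associate a product of 9 factors correspond to binary trees on 9 leaves, so the count is C_8. So R = C_8 = 1430.
P + Q − R = 1430 + 42 − 1430 = 42.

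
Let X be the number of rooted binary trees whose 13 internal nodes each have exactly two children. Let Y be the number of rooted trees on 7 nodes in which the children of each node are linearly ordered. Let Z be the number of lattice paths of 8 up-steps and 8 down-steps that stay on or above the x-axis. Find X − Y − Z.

The number of full binary trees on 13 internal nodes is the Catalan number C_13. So X = C_13 = 742900.
A rooted plane tree on 7 nodes has 6 edges, and such trees are counted by C_6. So Y = C_6 = 132.
A Dyck path with 8 up-steps and 8 down-steps has semilength 8, so there are C_8 of them. So Z = C_8 = 1430.
X − Y − Z = 742900 − 132 − 1430 = 741338.

741338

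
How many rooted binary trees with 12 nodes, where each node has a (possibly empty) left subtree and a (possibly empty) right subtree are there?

There are C_n binary search tree shapes on n keys; with n = 12 that is C_12.
C_12 = C_11 · 2(2·11+1)/(11+2) = 58786 · 46/13 = 208012.

208012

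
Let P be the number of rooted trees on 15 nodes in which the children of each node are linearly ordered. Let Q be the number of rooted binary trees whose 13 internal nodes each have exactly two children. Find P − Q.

Rooted ordered (plane) trees on m nodes have m−1 edges and are counted by C_{m−1}; m = 15 gives C_14. So P = C_14 = 2674440.
The number of full binary trees on 13 internal nodes is the Catalan number C_13. So Q = C_13 = 742900.
P − Q = 2674440 − 742900 = 1931540.

1931540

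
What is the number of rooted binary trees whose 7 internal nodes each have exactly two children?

The number of full binary trees on 7 internal nodes is the Catalan number C_7.
C_7 = C(14,7)/8 = 3432/8 = 429.

429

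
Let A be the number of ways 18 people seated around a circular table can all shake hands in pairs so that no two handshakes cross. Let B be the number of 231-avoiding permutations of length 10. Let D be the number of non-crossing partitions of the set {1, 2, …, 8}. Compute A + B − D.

20228

Non-crossing handshake pairings of 2n people are counted by C_n; 18 people gives n = 9. So A = C_9 = 4862.
For any fixed pattern of length 3, the pattern-avoiding permutations of [10] number C_10. So B = C_10 = 16796.
The non-crossing partitions of [8] form a lattice of size C_8. So D = C_8 = 1430.
A + B − D = 4862 + 16796 − 1430 = 20228.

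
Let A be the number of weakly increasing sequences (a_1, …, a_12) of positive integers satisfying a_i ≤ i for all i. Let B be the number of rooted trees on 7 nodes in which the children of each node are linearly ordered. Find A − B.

Weakly increasing sequences with a_i ≤ i biject with Dyck paths of semilength 12, so there are C_12. So A = C_12 = 208012.
A rooted plane tree on 7 nodes has 6 edges, and such trees are counted by C_6. So B = C_6 = 132.
A − B = 208012 − 132 = 207880.

207880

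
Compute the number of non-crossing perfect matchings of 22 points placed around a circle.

Pairing 22 circle points by 11 non-crossing chords gives C_11 matchings.
C_11 = 58786.

58786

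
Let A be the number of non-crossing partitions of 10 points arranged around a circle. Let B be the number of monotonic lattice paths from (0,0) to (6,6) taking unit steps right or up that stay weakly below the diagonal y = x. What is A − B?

16664

The non-crossing partitions of [10] form a lattice of size C_10. So A = C_10 = 16796.
Monotone paths in an n×n grid that stay weakly below the diagonal are counted by C_n; here n = 6. So B = C_6 = 132.
A − B = 16796 − 132 = 16664.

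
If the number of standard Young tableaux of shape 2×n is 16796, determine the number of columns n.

10

Standard Young tableaux of shape 2×n are counted by C_n, and C_10 = 16796.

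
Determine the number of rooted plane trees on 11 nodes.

16796

A rooted plane tree on 11 nodes has 10 edges, and such trees are counted by C_10.
C_10 = C_9 · 2(2·9+1)/(9+2) = 4862 · 38/11 = 16796.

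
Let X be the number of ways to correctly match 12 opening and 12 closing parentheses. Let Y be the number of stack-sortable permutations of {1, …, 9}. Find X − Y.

Balanced strings of n pairs of brackets are counted by C_n; here n = 12. So X = C_12 = 208012.
By Knuth's characterisation, the stack-sortable permutations of length 9 are the 231-avoiders, numbering C_9. So Y = C_9 = 4862.
X − Y = 208012 − 4862 = 203150.

203150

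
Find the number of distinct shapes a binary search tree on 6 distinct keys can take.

Binary trees (left/right distinguished) on n nodes are counted by C_n; here n = 6.
C_6 = C_5 · 2(2·5+1)/(5+2) = 42 · 22/7 = 132.

132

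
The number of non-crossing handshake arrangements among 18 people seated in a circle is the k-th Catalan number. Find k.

9

With 18 = 2·9 people, non-crossing handshake pairings are non-crossing perfect matchings on a circle, counted by C_9.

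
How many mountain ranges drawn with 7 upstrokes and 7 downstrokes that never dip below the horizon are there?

Dyck paths of semilength n (length 2n) are counted by C_n; here n = 7.
C_7 = C(14,7)/8 = 3432/8 = 429.

429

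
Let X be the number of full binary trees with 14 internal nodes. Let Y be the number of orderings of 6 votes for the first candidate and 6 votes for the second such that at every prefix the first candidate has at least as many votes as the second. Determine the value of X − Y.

2674308

The number of full binary trees on 14 internal nodes is the Catalan number C_14. So X = C_14 = 2674440.
Ballot sequences with n votes each where one side never trails are Dyck words, counted by C_n; here n = 6. So Y = C_6 = 132.
X − Y = 2674440 − 132 = 2674308.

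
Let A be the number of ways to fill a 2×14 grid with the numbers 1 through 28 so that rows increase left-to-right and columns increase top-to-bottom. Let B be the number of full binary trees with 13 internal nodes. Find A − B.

By the hook-length formula (or a Dyck-path bijection), SYT of shape 2×14 number C_14. So A = C_14 = 2674440.
Full binary trees with n internal nodes are counted by C_n; here n = 13. So B = C_13 = 742900.
A − B = 2674440 − 742900 = 1931540.

1931540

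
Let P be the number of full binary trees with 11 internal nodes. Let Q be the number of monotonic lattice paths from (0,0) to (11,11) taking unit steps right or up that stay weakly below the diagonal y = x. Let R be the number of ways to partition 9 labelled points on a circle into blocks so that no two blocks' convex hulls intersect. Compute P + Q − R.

112710

The number of full binary trees on 11 internal nodes is the Catalan number C_11. So P = C_11 = 58786.
Sub-diagonal monotone paths from (0,0) to (11,11) biject with Dyck paths of semilength 11, giving C_11. So Q = C_11 = 58786.
The non-crossing partitions of [9] form a lattice of size C_9. So R = C_9 = 4862.
P + Q − R = 58786 + 58786 − 4862 = 112710.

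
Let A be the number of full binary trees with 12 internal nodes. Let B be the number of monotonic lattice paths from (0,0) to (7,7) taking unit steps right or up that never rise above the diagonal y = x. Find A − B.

207583

The number of full binary trees on 12 internal nodes is the Catalan number C_12. So A = C_12 = 208012.
Monotone paths in an n×n grid that stay weakly below the diagonal are counted by C_n; here n = 7. So B = C_7 = 429.
A − B = 208012 − 429 = 207583.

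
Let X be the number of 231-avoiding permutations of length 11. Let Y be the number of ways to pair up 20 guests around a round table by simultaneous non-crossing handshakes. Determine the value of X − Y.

41990

Permutations of [n] avoiding any single length-3 pattern are counted by C_n; here n = 11. So X = C_11 = 58786.
With 20 = 2·10 people, non-crossing handshake pairings are non-crossing perfect matchings on a circle, counted by C_10. So Y = C_10 = 16796.
X − Y = 58786 − 16796 = 41990.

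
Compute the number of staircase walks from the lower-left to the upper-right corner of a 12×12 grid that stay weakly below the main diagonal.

208012

Sub-diagonal monotone paths from (0,0) to (12,12) biject with Dyck paths of semilength 12, giving C_12.
C_12 = C_11 · 2(2·11+1)/(11+2) = 58786 · 46/13 = 208012.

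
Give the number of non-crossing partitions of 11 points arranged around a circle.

Non-crossing partitions of an n-element set are counted by C_n; here n = 11.
C_11 = 58786.

58786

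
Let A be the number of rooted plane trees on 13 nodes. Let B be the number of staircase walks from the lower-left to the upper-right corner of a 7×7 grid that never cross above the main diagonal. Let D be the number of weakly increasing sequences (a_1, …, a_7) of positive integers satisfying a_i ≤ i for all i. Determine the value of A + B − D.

A rooted plane tree on 13 nodes has 12 edges, and such trees are counted by C_12. So A = C_12 = 208012.
Monotone paths in an n×n grid that stay weakly below the diagonal are counted by C_n; here n = 7. So B = C_7 = 429.
Weakly increasing sequences with a_i ≤ i biject with Dyck paths of semilength 7, so there are C_7. So D = C_7 = 429.
A + B − D = 208012 + 429 − 429 = 208012.

208012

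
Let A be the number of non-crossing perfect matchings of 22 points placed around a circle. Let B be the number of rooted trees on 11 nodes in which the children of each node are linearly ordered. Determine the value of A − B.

41990

Pairing 22 circle points by 11 non-crossing chords gives C_11 matchings. So A = C_11 = 58786.
Rooted ordered (plane) trees on m nodes have m−1 edges and are counted by C_{m−1}; m = 11 gives C_10. So B = C_10 = 16796.
A − B = 58786 − 16796 = 41990.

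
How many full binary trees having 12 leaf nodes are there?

58786

A full binary tree with L leaves has L−1 internal nodes and is counted by C_{L−1}; L = 12 gives C_11.
C_11 = C_10 · 2(2·10+1)/(10+2) = 16796 · 42/12 = 58786.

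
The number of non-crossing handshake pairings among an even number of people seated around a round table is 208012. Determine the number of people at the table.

24

Non-crossing handshake pairings of 2n people are counted by C_n, and C_12 = 208012.
So n = 12, and there are 2n = 24 people.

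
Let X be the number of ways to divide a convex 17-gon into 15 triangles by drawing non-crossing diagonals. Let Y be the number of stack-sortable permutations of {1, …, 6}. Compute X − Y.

9694713

Triangulations of a convex m-gon are counted by C_{m−2}; with m = 17 this is C_15. So X = C_15 = 9694845.
By Knuth's characterisation, the stack-sortable permutations of length 6 are the 231-avoiders, numbering C_6. So Y = C_6 = 132.
X − Y = 9694845 − 132 = 9694713.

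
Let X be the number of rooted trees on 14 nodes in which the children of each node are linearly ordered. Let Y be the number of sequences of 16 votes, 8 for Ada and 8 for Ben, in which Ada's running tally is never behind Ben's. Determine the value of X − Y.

A rooted plane tree on 14 nodes has 13 edges, and such trees are counted by C_13. So X = C_13 = 742900.
Reading a vote for the leader as '(' and for the other as ')' turns such a sequence into a balanced string of 8 pairs, so the count is C_8. So Y = C_8 = 1430.
X − Y = 742900 − 1430 = 741470.

741470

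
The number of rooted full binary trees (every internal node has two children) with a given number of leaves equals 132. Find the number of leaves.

Full binary trees with L leaves are counted by C_{L−1}. The Catalan number equal to 132 is C_6.
So the index is 6, and the number of leaves is 6 + 1 = 7.

7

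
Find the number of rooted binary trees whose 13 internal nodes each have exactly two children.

Full binary trees with n internal nodes are counted by C_n; here n = 13.
C_13 = C_12 · 2(2·12+1)/(12+2) = 208012 · 50/14 = 742900.

742900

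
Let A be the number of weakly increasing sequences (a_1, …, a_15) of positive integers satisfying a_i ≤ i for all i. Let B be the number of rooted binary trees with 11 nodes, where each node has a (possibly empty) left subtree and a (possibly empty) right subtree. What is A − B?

Such sub-staircase sequences of length n are counted by C_n; here n = 15. So A = C_15 = 9694845.
Rooted binary trees with 11 nodes (each child slot possibly empty) number C_11. So B = C_11 = 58786.
A − B = 9694845 − 58786 = 9636059.

9636059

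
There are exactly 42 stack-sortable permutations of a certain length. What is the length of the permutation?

Stack-sortable permutations of [n] are counted by C_n. Since C_5 = 42, the index is 5.

5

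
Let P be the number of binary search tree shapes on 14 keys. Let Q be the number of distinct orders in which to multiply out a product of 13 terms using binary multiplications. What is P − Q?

Rooted binary trees with 14 nodes (each child slot possibly empty) number C_14. So P = C_14 = 2674440.
Bracketing 13 factors into binary products is counted by C_{13−1} = C_12. So Q = C_12 = 208012.
P − Q = 2674440 − 208012 = 2466428.

2466428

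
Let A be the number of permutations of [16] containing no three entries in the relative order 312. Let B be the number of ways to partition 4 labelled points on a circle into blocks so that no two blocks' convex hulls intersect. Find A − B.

For any fixed pattern of length 3, the pattern-avoiding permutations of [16] number C_16. So A = C_16 = 35357670.
The non-crossing partitions of [4] form a lattice of size C_4. So B = C_4 = 14.
A − B = 35357670 − 14 = 35357656.

35357656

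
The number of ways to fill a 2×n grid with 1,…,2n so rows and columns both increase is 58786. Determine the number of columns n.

11

Standard Young tableaux of shape 2×n are counted by C_n. The Catalan number equal to 58786 is C_11.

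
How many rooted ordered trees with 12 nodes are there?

A rooted plane tree on 12 nodes has 11 edges, and such trees are counted by C_11.
C_11 = C(22,11)/12 = 705432/12 = 58786.

58786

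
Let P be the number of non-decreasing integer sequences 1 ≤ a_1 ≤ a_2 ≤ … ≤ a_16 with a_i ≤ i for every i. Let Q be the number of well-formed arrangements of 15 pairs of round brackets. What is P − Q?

Weakly increasing sequences with a_i ≤ i biject with Dyck paths of semilength 16, so there are C_16. So P = C_16 = 35357670.
A balanced arrangement of 15 bracket pairs is a Dyck word of semilength 15, so the count is C_15. So Q = C_15 = 9694845.
P − Q = 35357670 − 9694845 = 25662825.

25662825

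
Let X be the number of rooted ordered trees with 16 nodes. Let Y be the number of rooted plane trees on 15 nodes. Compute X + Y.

12369285

Rooted ordered (plane) trees on m nodes have m−1 edges and are counted by C_{m−1}; m = 16 gives C_15. So X = C_15 = 9694845.
Rooted ordered (plane) trees on m nodes have m−1 edges and are counted by C_{m−1}; m = 15 gives C_14. So Y = C_14 = 2674440.
X + Y = 9694845 + 2674440 = 12369285.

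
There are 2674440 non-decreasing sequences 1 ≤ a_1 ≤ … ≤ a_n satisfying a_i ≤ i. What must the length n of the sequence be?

Such sub-staircase sequences of length n are counted by C_n. The Catalan number equal to 2674440 is C_14.

14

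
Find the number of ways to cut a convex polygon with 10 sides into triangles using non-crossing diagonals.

Triangulations of a convex m-gon are counted by C_{m−2}; with m = 10 this is C_8.
C_8 = 1430.

1430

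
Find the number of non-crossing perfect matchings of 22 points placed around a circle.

58786

Pairing 22 circle points by 11 non-crossing chords gives C_11 matchings.
C_11 = 58786.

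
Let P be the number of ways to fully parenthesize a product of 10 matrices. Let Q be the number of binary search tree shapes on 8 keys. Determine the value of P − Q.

3432

Ways to associate a product of 10 factors correspond to binary trees on 10 leaves, so the count is C_9. So P = C_9 = 4862.
There are C_n binary search tree shapes on n keys; with n = 8 that is C_8. So Q = C_8 = 1430.
P − Q = 4862 − 1430 = 3432.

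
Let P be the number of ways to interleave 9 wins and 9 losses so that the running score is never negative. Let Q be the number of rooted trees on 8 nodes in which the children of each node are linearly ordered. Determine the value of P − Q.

4433

Ballot sequences with n votes each where one side never trails are Dyck words, counted by C_n; here n = 9. So P = C_9 = 4862.
Rooted ordered (plane) trees on m nodes have m−1 edges and are counted by C_{m−1}; m = 8 gives C_7. So Q = C_7 = 429.
P − Q = 4862 − 429 = 4433.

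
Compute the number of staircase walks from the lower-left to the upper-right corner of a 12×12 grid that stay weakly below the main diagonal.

208012

Monotone paths in an n×n grid that stay weakly below the diagonal are counted by C_n; here n = 12.
C_12 = C(24,12)/13 = 2704156/13 = 208012.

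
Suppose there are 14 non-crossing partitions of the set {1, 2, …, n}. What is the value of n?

Non-crossing partitions of [n] are counted by C_n; 14 = C_4.

4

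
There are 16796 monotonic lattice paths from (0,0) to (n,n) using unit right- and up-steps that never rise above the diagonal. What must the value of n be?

Such diagonal-avoiding paths in an n×n grid are counted by C_n; 16796 = C_10.

10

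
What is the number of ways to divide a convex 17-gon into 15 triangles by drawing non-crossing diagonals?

The number of triangulations of a 17-gon is the Catalan number C_15 (index = sides − 2).
C_15 = C_14 · 2(2·14+1)/(14+2) = 2674440 · 58/16 = 9694845.

9694845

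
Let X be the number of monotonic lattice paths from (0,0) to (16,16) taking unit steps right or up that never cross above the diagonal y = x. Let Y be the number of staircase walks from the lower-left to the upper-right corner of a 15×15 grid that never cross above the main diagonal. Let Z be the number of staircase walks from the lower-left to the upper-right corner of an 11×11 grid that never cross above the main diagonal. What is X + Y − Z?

Sub-diagonal monotone paths from (0,0) to (16,16) biject with Dyck paths of semilength 16, giving C_16. So X = C_16 = 35357670.
Monotone paths in an n×n grid that stay weakly below the diagonal are counted by C_n; here n = 15. So Y = C_15 = 9694845.
Sub-diagonal monotone paths from (0,0) to (11,11) biject with Dyck paths of semilength 11, giving C_11. So Z = C_11 = 58786.
X + Y − Z = 35357670 + 9694845 − 58786 = 44993729.

44993729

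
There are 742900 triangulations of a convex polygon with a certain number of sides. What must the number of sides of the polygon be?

Triangulations of a convex m-gon are counted by C_{m−2}. Since C_13 = 742900, the index is 13.
So m − 2 = 13, giving m = 15 sides.

15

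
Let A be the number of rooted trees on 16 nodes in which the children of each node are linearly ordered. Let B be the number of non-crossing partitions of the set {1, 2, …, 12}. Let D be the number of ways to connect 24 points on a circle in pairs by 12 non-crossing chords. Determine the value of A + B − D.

9694845

Rooted ordered (plane) trees on m nodes have m−1 edges and are counted by C_{m−1}; m = 16 gives C_15. So A = C_15 = 9694845.
Non-crossing partitions of an n-element set are counted by C_n; here n = 12. So B = C_12 = 208012.
Pairing 24 circle points by 12 non-crossing chords gives C_12 matchings. So D = C_12 = 208012.
A + B − D = 9694845 + 208012 − 208012 = 9694845.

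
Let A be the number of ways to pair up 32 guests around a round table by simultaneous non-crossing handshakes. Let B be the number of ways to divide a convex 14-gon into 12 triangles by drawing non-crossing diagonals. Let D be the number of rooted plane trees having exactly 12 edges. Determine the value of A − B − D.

34941646

Non-crossing handshake pairings of 2n people are counted by C_n; 32 people gives n = 16. So A = C_16 = 35357670.
A convex 14-gon is triangulated into 12 triangles, and the number of such triangulations is the Catalan number C_{14−2} = C_12. So B = C_12 = 208012.
A rooted plane tree with 12 edges has 13 nodes, and the count is C_12. So D = C_12 = 208012.
A − B − D = 35357670 − 208012 − 208012 = 34941646.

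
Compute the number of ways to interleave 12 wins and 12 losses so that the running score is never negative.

Reading a vote for the leader as '(' and for the other as ')' turns such a sequence into a balanced string of 12 pairs, so the count is C_12.
C_12 = 208012.

208012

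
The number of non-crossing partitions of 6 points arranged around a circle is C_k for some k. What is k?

The non-crossing partitions of [6] form a lattice of size C_6.

6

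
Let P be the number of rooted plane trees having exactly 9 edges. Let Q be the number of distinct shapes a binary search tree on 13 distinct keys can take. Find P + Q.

747762

Rooted ordered trees with n edges are counted by C_n; here n = 9. So P = C_9 = 4862.
Binary trees (left/right distinguished) on n nodes are counted by C_n; here n = 13. So Q = C_13 = 742900.
P + Q = 4862 + 742900 = 747762.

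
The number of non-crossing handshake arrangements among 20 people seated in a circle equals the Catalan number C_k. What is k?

With 20 = 2·10 people, non-crossing handshake pairings are non-crossing perfect matchings on a circle, counted by C_10.

10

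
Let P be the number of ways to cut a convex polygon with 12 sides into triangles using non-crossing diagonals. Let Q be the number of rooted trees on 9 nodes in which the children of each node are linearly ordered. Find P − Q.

15366

The number of triangulations of a 12-gon is the Catalan number C_10 (index = sides − 2). So P = C_10 = 16796.
A rooted plane tree on 9 nodes has 8 edges, and such trees are counted by C_8. So Q = C_8 = 1430.
P − Q = 16796 − 1430 = 15366.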